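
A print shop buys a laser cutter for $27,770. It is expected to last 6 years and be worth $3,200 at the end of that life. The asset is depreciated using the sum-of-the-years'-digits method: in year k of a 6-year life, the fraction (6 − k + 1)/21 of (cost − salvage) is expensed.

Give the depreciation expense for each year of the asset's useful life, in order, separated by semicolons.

Depreciable base = $27,770 − $3,200 = $24,570.
Sum of the years' digits = 6+5+4+3+2+1 = 21.
Year 1: $24,570 × 6/21 = $7,020. Book value $20,750.
Year 2: $24,570 × 5/21 = $5,850. Book value $14,900.
Year 3: $24,570 × 4/21 = $4,680. Book value $10,220.
Year 4: $24,570 × 3/21 = $3,510. Book value $6,710.
Year 5: $24,570 × 2/21 = $2,340. Book value $4,370.
Year 6: $24,570 × 1/21 = $1,170. Book value $3,200.

$7,020; $5,850; $4,680; $3,510; $2,340; $1,170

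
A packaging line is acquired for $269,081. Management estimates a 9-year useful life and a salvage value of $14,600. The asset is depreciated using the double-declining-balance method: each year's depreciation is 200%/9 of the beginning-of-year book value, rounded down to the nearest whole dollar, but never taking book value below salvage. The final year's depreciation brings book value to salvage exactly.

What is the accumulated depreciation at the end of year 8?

$233,044

Depreciable base = $269,081 − $14,600 = $254,481.
Year 1: ⌊$269,081 × 200%/9⌋ = $59,795. Book value $209,286.
Year 2: ⌊$209,286 × 200%/9⌋ = $46,508. Book value $162,778.
Year 3: ⌊$162,778 × 200%/9⌋ = $36,172. Book value $126,606.
Year 4: ⌊$126,606 × 200%/9⌋ = $28,134. Book value $98,472.
Year 5: ⌊$98,472 × 200%/9⌋ = $21,882. Book value $76,590.
Year 6: ⌊$76,590 × 200%/9⌋ = $17,020. Book value $59,570.
Year 7: ⌊$59,570 × 200%/9⌋ = $13,237. Book value $46,333.
Year 8: ⌊$46,333 × 200%/9⌋ = $10,296. Book value $36,037.
Accumulated through year 8 = $269,081 − $36,037 = $233,044.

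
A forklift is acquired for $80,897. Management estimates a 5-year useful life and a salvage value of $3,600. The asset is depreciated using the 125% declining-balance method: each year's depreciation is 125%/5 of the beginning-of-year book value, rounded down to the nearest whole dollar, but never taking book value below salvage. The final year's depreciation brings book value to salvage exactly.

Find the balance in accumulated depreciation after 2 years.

$35,392

Depreciable base = $80,897 − $3,600 = $77,297.
Year 1: ⌊$80,897 × 125%/5⌋ = $20,224. Book value $60,673.
Year 2: ⌊$60,673 × 125%/5⌋ = $15,168. Book value $45,505.
Accumulated through year 2 = $80,897 − $45,505 = $35,392.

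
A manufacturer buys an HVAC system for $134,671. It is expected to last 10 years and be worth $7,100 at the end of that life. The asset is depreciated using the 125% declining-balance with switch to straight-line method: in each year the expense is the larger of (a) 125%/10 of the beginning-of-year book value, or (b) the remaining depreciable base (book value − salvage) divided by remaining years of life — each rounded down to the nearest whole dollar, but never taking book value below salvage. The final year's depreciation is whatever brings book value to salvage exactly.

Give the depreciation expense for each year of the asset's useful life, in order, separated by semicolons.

Depreciable base = $134,671 − $7,100 = $127,571.
Year 1: DB = ⌊$134,671 × 125%/10⌋ = $16,833; SL = ⌊$127,571/10⌋ = $12,757 → take DB $16,833. Book value $117,838.
Year 2: DB = ⌊$117,838 × 125%/10⌋ = $14,729; SL = ⌊$110,738/9⌋ = $12,304 → take DB $14,729. Book value $103,109.
Year 3: DB = ⌊$103,109 × 125%/10⌋ = $12,888; SL = ⌊$96,009/8⌋ = $12,001 → take DB $12,888. Book value $90,221.
Year 4: DB = ⌊$90,221 × 125%/10⌋ = $11,277; SL = ⌊$83,121/7⌋ = $11,874 → take SL $11,874. Book value $78,347.
Year 5: DB = ⌊$78,347 × 125%/10⌋ = $9,793; SL = ⌊$71,247/6⌋ = $11,874 → take SL $11,874. Book value $66,473.
Year 6: DB = ⌊$66,473 × 125%/10⌋ = $8,309; SL = ⌊$59,373/5⌋ = $11,874 → take SL $11,874. Book value $54,599.
Year 7: DB = ⌊$54,599 × 125%/10⌋ = $6,824; SL = ⌊$47,499/4⌋ = $11,874 → take SL $11,874. Book value $42,725.
Year 8: DB = ⌊$42,725 × 125%/10⌋ = $5,340; SL = ⌊$35,625/3⌋ = $11,875 → take SL $11,875. Book value $30,850.
Year 9: DB = ⌊$30,850 × 125%/10⌋ = $3,856; SL = ⌊$23,750/2⌋ = $11,875 → take SL $11,875. Book value $18,975.
Year 10 (final): $18,975 − $7,100 = $11,875. Book value $7,100.

$16,833; $14,729; $12,888; $11,874; $11,874; $11,874; $11,874; $11,875; $11,875; $11,875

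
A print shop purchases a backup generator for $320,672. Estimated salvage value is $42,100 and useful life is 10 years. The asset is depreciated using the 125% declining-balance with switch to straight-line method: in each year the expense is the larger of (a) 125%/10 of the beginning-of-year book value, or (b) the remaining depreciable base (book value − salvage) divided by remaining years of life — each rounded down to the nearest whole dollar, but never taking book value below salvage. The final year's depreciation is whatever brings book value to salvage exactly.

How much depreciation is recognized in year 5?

Depreciable base = $320,672 − $42,100 = $278,572.
Year 1: DB = ⌊$320,672 × 125%/10⌋ = $40,084; SL = ⌊$278,572/10⌋ = $27,857 → take DB $40,084. Book value $280,588.
Year 2: DB = ⌊$280,588 × 125%/10⌋ = $35,073; SL = ⌊$238,488/9⌋ = $26,498 → take DB $35,073. Book value $245,515.
Year 3: DB = ⌊$245,515 × 125%/10⌋ = $30,689; SL = ⌊$203,415/8⌋ = $25,426 → take DB $30,689. Book value $214,826.
Year 4: DB = ⌊$214,826 × 125%/10⌋ = $26,853; SL = ⌊$172,726/7⌋ = $24,675 → take DB $26,853. Book value $187,973.
Year 5: DB = ⌊$187,973 × 125%/10⌋ = $23,496; SL = ⌊$145,873/6⌋ = $24,312 → take SL $24,312. Book value $163,661.

$24,312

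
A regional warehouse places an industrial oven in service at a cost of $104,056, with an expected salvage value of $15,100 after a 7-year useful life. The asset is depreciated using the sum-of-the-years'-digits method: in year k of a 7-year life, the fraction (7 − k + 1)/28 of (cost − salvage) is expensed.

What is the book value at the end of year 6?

Depreciable base = $104,056 − $15,100 = $88,956.
Sum of the years' digits = 7+6+5+4+3+2+1 = 28.
Year 1: $88,956 × 7/28 = $22,239. Book value $81,817.
Year 2: $88,956 × 6/28 = $19,062. Book value $62,755.
Year 3: $88,956 × 5/28 = $15,885. Book value $46,870.
Year 4: $88,956 × 4/28 = $12,708. Book value $34,162.
Year 5: $88,956 × 3/28 = $9,531. Book value $24,631.
Year 6: $88,956 × 2/28 = $6,354. Book value $18,277.

$18,277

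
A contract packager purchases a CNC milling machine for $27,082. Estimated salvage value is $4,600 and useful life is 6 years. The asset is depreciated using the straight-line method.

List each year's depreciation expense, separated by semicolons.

$3,747; $3,747; $3,747; $3,747; $3,747; $3,747

Depreciable base = $27,082 − $4,600 = $22,482.
Annual expense = $22,482 / 6 = $3,747.
End of year 1: book value $23,335.
End of year 2: book value $19,588.
End of year 3: book value $15,841.
End of year 4: book value $12,094.
End of year 5: book value $8,347.
End of year 6: book value $4,600.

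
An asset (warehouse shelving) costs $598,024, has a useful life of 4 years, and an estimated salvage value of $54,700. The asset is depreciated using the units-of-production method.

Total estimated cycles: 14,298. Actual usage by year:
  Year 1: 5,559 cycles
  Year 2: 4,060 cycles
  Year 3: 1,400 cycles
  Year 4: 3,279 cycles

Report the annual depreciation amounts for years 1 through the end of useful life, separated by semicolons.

Depreciable base = $598,024 − $54,700 = $543,324.
Rate = $543,324 / 14,298 cycles = $38 per cycle.
Year 1: 5,559 × $38 = $211,242. Book value $386,782.
Year 2: 4,060 × $38 = $154,280. Book value $232,502.
Year 3: 1,400 × $38 = $53,200. Book value $179,302.
Year 4: 3,279 × $38 = $124,602. Book value $54,700.

$211,242; $154,280; $53,200; $124,602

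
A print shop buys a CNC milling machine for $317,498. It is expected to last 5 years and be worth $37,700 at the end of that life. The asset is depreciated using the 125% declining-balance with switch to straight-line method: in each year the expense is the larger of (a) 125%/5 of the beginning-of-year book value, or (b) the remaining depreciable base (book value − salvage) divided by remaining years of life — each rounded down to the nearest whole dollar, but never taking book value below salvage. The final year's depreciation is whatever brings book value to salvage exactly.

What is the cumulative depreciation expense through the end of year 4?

$232,833

Depreciable base = $317,498 − $37,700 = $279,798.
Year 1: DB = ⌊$317,498 × 125%/5⌋ = $79,374; SL = ⌊$279,798/5⌋ = $55,959 → take DB $79,374. Book value $238,124.
Year 2: DB = ⌊$238,124 × 125%/5⌋ = $59,531; SL = ⌊$200,424/4⌋ = $50,106 → take DB $59,531. Book value $178,593.
Year 3: DB = ⌊$178,593 × 125%/5⌋ = $44,648; SL = ⌊$140,893/3⌋ = $46,964 → take SL $46,964. Book value $131,629.
Year 4: DB = ⌊$131,629 × 125%/5⌋ = $32,907; SL = ⌊$93,929/2⌋ = $46,964 → take SL $46,964. Book value $84,665.
Accumulated through year 4 = $317,498 − $84,665 = $232,833.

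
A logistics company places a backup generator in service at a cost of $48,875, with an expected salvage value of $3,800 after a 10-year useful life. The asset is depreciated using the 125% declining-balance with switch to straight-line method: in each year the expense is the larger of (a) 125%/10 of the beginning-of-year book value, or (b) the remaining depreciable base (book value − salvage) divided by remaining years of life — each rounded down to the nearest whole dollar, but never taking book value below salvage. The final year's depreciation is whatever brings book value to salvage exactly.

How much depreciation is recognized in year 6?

Depreciable base = $48,875 − $3,800 = $45,075.
Year 1: DB = ⌊$48,875 × 125%/10⌋ = $6,109; SL = ⌊$45,075/10⌋ = $4,507 → take DB $6,109. Book value $42,766.
Year 2: DB = ⌊$42,766 × 125%/10⌋ = $5,345; SL = ⌊$38,966/9⌋ = $4,329 → take DB $5,345. Book value $37,421.
Year 3: DB = ⌊$37,421 × 125%/10⌋ = $4,677; SL = ⌊$33,621/8⌋ = $4,202 → take DB $4,677. Book value $32,744.
Year 4: DB = ⌊$32,744 × 125%/10⌋ = $4,093; SL = ⌊$28,944/7⌋ = $4,134 → take SL $4,134. Book value $28,610.
Year 5: DB = ⌊$28,610 × 125%/10⌋ = $3,576; SL = ⌊$24,810/6⌋ = $4,135 → take SL $4,135. Book value $24,475.
Year 6: DB = ⌊$24,475 × 125%/10⌋ = $3,059; SL = ⌊$20,675/5⌋ = $4,135 → take SL $4,135. Book value $20,340.

$4,135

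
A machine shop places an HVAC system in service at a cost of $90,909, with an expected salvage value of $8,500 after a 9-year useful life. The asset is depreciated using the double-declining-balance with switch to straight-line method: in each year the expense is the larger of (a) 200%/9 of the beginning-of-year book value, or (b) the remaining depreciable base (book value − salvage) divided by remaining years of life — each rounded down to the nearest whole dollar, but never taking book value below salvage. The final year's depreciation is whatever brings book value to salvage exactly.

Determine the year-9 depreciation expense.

Depreciable base = $90,909 − $8,500 = $82,409.
Year 1: DB = ⌊$90,909 × 200%/9⌋ = $20,202; SL = ⌊$82,409/9⌋ = $9,156 → take DB $20,202. Book value $70,707.
Year 2: DB = ⌊$70,707 × 200%/9⌋ = $15,712; SL = ⌊$62,207/8⌋ = $7,775 → take DB $15,712. Book value $54,995.
Year 3: DB = ⌊$54,995 × 200%/9⌋ = $12,221; SL = ⌊$46,495/7⌋ = $6,642 → take DB $12,221. Book value $42,774.
Year 4: DB = ⌊$42,774 × 200%/9⌋ = $9,505; SL = ⌊$34,274/6⌋ = $5,712 → take DB $9,505. Book value $33,269.
Year 5: DB = ⌊$33,269 × 200%/9⌋ = $7,393; SL = ⌊$24,769/5⌋ = $4,953 → take DB $7,393. Book value $25,876.
Year 6: DB = ⌊$25,876 × 200%/9⌋ = $5,750; SL = ⌊$17,376/4⌋ = $4,344 → take DB $5,750. Book value $20,126.
Year 7: DB = ⌊$20,126 × 200%/9⌋ = $4,472; SL = ⌊$11,626/3⌋ = $3,875 → take DB $4,472. Book value $15,654.
Year 8: DB = ⌊$15,654 × 200%/9⌋ = $3,478; SL = ⌊$7,154/2⌋ = $3,577 → take SL $3,577. Book value $12,077.
Year 9 (final): $12,077 − $8,500 = $3,577. Book value $8,500.

$3,577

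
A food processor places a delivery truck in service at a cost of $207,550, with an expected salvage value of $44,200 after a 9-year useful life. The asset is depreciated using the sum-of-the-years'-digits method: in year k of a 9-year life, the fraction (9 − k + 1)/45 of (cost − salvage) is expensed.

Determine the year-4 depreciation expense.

$21,780

Depreciable base = $207,550 − $44,200 = $163,350.
Sum of the years' digits = 9+8+7+6+5+4+3+2+1 = 45.
Year 1: $163,350 × 9/45 = $32,670. Book value $174,880.
Year 2: $163,350 × 8/45 = $29,040. Book value $145,840.
Year 3: $163,350 × 7/45 = $25,410. Book value $120,430.
Year 4: $163,350 × 6/45 = $21,780. Book value $98,650.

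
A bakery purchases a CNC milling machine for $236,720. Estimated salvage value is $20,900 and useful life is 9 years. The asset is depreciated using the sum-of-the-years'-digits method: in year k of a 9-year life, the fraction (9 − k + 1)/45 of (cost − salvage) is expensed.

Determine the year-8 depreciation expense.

Depreciable base = $236,720 − $20,900 = $215,820.
Sum of the years' digits = 9+8+7+6+5+4+3+2+1 = 45.
Year 1: $215,820 × 9/45 = $43,164. Book value $193,556.
Year 2: $215,820 × 8/45 = $38,368. Book value $155,188.
Year 3: $215,820 × 7/45 = $33,572. Book value $121,616.
Year 4: $215,820 × 6/45 = $28,776. Book value $92,840.
Year 5: $215,820 × 5/45 = $23,980. Book value $68,860.
Year 6: $215,820 × 4/45 = $19,184. Book value $49,676.
Year 7: $215,820 × 3/45 = $14,388. Book value $35,288.
Year 8: $215,820 × 2/45 = $9,592. Book value $25,696.

$9,592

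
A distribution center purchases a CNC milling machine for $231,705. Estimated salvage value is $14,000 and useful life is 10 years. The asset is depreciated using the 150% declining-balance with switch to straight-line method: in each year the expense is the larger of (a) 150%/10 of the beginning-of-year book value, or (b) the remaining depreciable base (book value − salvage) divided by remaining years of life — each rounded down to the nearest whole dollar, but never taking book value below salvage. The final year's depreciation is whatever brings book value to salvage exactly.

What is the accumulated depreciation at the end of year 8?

Depreciable base = $231,705 − $14,000 = $217,705.
Year 1: DB = ⌊$231,705 × 150%/10⌋ = $34,755; SL = ⌊$217,705/10⌋ = $21,770 → take DB $34,755. Book value $196,950.
Year 2: DB = ⌊$196,950 × 150%/10⌋ = $29,542; SL = ⌊$182,950/9⌋ = $20,327 → take DB $29,542. Book value $167,408.
Year 3: DB = ⌊$167,408 × 150%/10⌋ = $25,111; SL = ⌊$153,408/8⌋ = $19,176 → take DB $25,111. Book value $142,297.
Year 4: DB = ⌊$142,297 × 150%/10⌋ = $21,344; SL = ⌊$128,297/7⌋ = $18,328 → take DB $21,344. Book value $120,953.
Year 5: DB = ⌊$120,953 × 150%/10⌋ = $18,142; SL = ⌊$106,953/6⌋ = $17,825 → take DB $18,142. Book value $102,811.
Year 6: DB = ⌊$102,811 × 150%/10⌋ = $15,421; SL = ⌊$88,811/5⌋ = $17,762 → take SL $17,762. Book value $85,049.
Year 7: DB = ⌊$85,049 × 150%/10⌋ = $12,757; SL = ⌊$71,049/4⌋ = $17,762 → take SL $17,762. Book value $67,287.
Year 8: DB = ⌊$67,287 × 150%/10⌋ = $10,093; SL = ⌊$53,287/3⌋ = $17,762 → take SL $17,762. Book value $49,525.
Accumulated through year 8 = $231,705 − $49,525 = $182,180.

$182,180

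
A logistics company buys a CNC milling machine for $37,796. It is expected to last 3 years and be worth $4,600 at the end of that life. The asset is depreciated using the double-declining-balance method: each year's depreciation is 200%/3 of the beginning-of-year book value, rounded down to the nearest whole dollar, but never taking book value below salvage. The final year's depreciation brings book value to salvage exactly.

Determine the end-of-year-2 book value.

$4,600

Depreciable base = $37,796 − $4,600 = $33,196.
Year 1: ⌊$37,796 × 200%/3⌋ = $25,197. Book value $12,599.
Year 2: ⌊$12,599 × 200%/3⌋ = $8,399, capped at $7,999. Book value $4,600.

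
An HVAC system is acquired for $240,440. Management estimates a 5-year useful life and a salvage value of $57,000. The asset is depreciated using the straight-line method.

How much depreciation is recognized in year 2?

Depreciable base = $240,440 − $57,000 = $183,440.
Annual expense = $183,440 / 5 = $36,688.

$36,688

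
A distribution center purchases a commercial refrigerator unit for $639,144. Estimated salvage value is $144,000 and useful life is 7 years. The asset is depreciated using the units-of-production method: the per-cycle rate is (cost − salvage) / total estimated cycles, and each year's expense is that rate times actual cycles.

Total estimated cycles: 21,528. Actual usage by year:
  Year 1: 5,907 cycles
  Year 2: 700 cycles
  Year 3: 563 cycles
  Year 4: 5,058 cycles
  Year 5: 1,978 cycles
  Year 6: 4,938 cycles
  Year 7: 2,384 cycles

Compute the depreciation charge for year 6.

$113,574

Depreciable base = $639,144 − $144,000 = $495,144.
Rate = $495,144 / 21,528 cycles = $23 per cycle.
Year 1: 5,907 × $23 = $135,861. Book value $503,283.
Year 2: 700 × $23 = $16,100. Book value $487,183.
Year 3: 563 × $23 = $12,949. Book value $474,234.
Year 4: 5,058 × $23 = $116,334. Book value $357,900.
Year 5: 1,978 × $23 = $45,494. Book value $312,406.
Year 6: 4,938 × $23 = $113,574. Book value $198,832.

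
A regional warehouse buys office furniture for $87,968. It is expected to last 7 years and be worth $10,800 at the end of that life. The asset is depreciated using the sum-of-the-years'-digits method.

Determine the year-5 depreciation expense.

$8,268

Depreciable base = $87,968 − $10,800 = $77,168.
Sum of the years' digits = 7+6+5+4+3+2+1 = 28.
Year 1: $77,168 × 7/28 = $19,292. Book value $68,676.
Year 2: $77,168 × 6/28 = $16,536. Book value $52,140.
Year 3: $77,168 × 5/28 = $13,780. Book value $38,360.
Year 4: $77,168 × 4/28 = $11,024. Book value $27,336.
Year 5: $77,168 × 3/28 = $8,268. Book value $19,068.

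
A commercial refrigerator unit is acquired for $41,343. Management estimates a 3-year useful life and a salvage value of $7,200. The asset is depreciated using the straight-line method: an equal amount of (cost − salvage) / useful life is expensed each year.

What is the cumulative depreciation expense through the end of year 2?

Depreciable base = $41,343 − $7,200 = $34,143.
Annual expense = $34,143 / 3 = $11,381.
End of year 1: book value $29,962.
End of year 2: book value $18,581.
Accumulated through year 2 = $41,343 − $18,581 = $22,762.

$22,762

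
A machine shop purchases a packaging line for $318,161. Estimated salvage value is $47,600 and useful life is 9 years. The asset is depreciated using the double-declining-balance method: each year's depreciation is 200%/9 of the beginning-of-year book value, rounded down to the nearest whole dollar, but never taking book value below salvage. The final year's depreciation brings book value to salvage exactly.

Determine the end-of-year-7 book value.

Depreciable base = $318,161 − $47,600 = $270,561.
Year 1: ⌊$318,161 × 200%/9⌋ = $70,702. Book value $247,459.
Year 2: ⌊$247,459 × 200%/9⌋ = $54,990. Book value $192,469.
Year 3: ⌊$192,469 × 200%/9⌋ = $42,770. Book value $149,699.
Year 4: ⌊$149,699 × 200%/9⌋ = $33,266. Book value $116,433.
Year 5: ⌊$116,433 × 200%/9⌋ = $25,874. Book value $90,559.
Year 6: ⌊$90,559 × 200%/9⌋ = $20,124. Book value $70,435.
Year 7: ⌊$70,435 × 200%/9⌋ = $15,652. Book value $54,783.

$54,783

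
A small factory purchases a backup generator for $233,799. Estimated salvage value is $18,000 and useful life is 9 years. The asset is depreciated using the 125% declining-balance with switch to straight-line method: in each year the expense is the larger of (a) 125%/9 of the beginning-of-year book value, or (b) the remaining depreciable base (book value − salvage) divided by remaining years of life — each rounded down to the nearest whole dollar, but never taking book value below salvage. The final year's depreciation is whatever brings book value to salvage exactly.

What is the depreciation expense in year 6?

$21,881

Depreciable base = $233,799 − $18,000 = $215,799.
Year 1: DB = ⌊$233,799 × 125%/9⌋ = $32,472; SL = ⌊$215,799/9⌋ = $23,977 → take DB $32,472. Book value $201,327.
Year 2: DB = ⌊$201,327 × 125%/9⌋ = $27,962; SL = ⌊$183,327/8⌋ = $22,915 → take DB $27,962. Book value $173,365.
Year 3: DB = ⌊$173,365 × 125%/9⌋ = $24,078; SL = ⌊$155,365/7⌋ = $22,195 → take DB $24,078. Book value $149,287.
Year 4: DB = ⌊$149,287 × 125%/9⌋ = $20,734; SL = ⌊$131,287/6⌋ = $21,881 → take SL $21,881. Book value $127,406.
Year 5: DB = ⌊$127,406 × 125%/9⌋ = $17,695; SL = ⌊$109,406/5⌋ = $21,881 → take SL $21,881. Book value $105,525.
Year 6: DB = ⌊$105,525 × 125%/9⌋ = $14,656; SL = ⌊$87,525/4⌋ = $21,881 → take SL $21,881. Book value $83,644.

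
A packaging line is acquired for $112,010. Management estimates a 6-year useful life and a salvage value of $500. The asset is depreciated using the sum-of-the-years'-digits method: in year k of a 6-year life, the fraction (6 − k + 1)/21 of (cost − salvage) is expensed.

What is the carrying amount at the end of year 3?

Depreciable base = $112,010 − $500 = $111,510.
Sum of the years' digits = 6+5+4+3+2+1 = 21.
Year 1: $111,510 × 6/21 = $31,860. Book value $80,150.
Year 2: $111,510 × 5/21 = $26,550. Book value $53,600.
Year 3: $111,510 × 4/21 = $21,240. Book value $32,360.

$32,360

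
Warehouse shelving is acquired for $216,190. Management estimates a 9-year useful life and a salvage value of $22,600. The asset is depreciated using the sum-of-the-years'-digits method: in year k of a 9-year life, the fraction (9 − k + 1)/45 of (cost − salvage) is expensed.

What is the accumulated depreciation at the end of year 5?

Depreciable base = $216,190 − $22,600 = $193,590.
Sum of the years' digits = 9+8+7+6+5+4+3+2+1 = 45.
Year 1: $193,590 × 9/45 = $38,718. Book value $177,472.
Year 2: $193,590 × 8/45 = $34,416. Book value $143,056.
Year 3: $193,590 × 7/45 = $30,114. Book value $112,942.
Year 4: $193,590 × 6/45 = $25,812. Book value $87,130.
Year 5: $193,590 × 5/45 = $21,510. Book value $65,620.
Accumulated through year 5 = $216,190 − $65,620 = $150,570.

$150,570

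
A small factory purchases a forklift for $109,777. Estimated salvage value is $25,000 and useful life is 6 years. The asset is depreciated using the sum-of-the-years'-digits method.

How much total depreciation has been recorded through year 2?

Depreciable base = $109,777 − $25,000 = $84,777.
Sum of the years' digits = 6+5+4+3+2+1 = 21.
Year 1: $84,777 × 6/21 = $24,222. Book value $85,555.
Year 2: $84,777 × 5/21 = $20,185. Book value $65,370.
Accumulated through year 2 = $109,777 − $65,370 = $44,407.

$44,407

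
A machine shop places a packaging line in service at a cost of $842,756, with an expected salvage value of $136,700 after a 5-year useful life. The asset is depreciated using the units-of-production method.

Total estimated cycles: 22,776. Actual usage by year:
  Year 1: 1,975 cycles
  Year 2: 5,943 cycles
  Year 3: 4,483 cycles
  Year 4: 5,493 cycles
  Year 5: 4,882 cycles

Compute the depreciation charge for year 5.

$151,342

Depreciable base = $842,756 − $136,700 = $706,056.
Rate = $706,056 / 22,776 cycles = $31 per cycle.
Year 1: 1,975 × $31 = $61,225. Book value $781,531.
Year 2: 5,943 × $31 = $184,233. Book value $597,298.
Year 3: 4,483 × $31 = $138,973. Book value $458,325.
Year 4: 5,493 × $31 = $170,283. Book value $288,042.
Year 5: 4,882 × $31 = $151,342. Book value $136,700.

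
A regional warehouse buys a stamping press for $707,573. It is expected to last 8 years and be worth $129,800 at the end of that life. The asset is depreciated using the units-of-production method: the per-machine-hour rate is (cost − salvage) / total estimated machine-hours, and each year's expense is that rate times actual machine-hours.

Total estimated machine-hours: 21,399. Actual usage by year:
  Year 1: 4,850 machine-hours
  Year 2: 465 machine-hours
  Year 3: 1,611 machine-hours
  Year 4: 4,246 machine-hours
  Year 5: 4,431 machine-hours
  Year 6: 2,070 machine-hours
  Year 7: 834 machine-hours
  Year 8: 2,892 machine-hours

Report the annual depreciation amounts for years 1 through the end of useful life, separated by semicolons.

Depreciable base = $707,573 − $129,800 = $577,773.
Rate = $577,773 / 21,399 machine-hours = $27 per machine-hour.
Year 1: 4,850 × $27 = $130,950. Book value $576,623.
Year 2: 465 × $27 = $12,555. Book value $564,068.
Year 3: 1,611 × $27 = $43,497. Book value $520,571.
Year 4: 4,246 × $27 = $114,642. Book value $405,929.
Year 5: 4,431 × $27 = $119,637. Book value $286,292.
Year 6: 2,070 × $27 = $55,890. Book value $230,402.
Year 7: 834 × $27 = $22,518. Book value $207,884.
Year 8: 2,892 × $27 = $78,084. Book value $129,800.

$130,950; $12,555; $43,497; $114,642; $119,637; $55,890; $22,518; $78,084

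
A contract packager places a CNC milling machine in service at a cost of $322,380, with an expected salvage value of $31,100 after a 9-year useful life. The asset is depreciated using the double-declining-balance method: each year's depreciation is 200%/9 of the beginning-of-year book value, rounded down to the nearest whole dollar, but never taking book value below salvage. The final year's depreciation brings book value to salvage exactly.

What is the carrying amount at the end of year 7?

$55,510

Depreciable base = $322,380 − $31,100 = $291,280.
Year 1: ⌊$322,380 × 200%/9⌋ = $71,640. Book value $250,740.
Year 2: ⌊$250,740 × 200%/9⌋ = $55,720. Book value $195,020.
Year 3: ⌊$195,020 × 200%/9⌋ = $43,337. Book value $151,683.
Year 4: ⌊$151,683 × 200%/9⌋ = $33,707. Book value $117,976.
Year 5: ⌊$117,976 × 200%/9⌋ = $26,216. Book value $91,760.
Year 6: ⌊$91,760 × 200%/9⌋ = $20,391. Book value $71,369.
Year 7: ⌊$71,369 × 200%/9⌋ = $15,859. Book value $55,510.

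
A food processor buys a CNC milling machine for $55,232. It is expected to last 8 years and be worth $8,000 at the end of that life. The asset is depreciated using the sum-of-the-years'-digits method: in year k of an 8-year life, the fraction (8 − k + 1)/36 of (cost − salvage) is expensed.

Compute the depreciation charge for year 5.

Depreciable base = $55,232 − $8,000 = $47,232.
Sum of the years' digits = 8+7+6+5+4+3+2+1 = 36.
Year 1: $47,232 × 8/36 = $10,496. Book value $44,736.
Year 2: $47,232 × 7/36 = $9,184. Book value $35,552.
Year 3: $47,232 × 6/36 = $7,872. Book value $27,680.
Year 4: $47,232 × 5/36 = $6,560. Book value $21,120.
Year 5: $47,232 × 4/36 = $5,248. Book value $15,872.

$5,248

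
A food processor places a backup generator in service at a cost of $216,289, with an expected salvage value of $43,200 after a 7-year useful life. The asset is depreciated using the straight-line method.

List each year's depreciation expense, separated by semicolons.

$24,727; $24,727; $24,727; $24,727; $24,727; $24,727; $24,727

Depreciable base = $216,289 − $43,200 = $173,089.
Annual expense = $173,089 / 7 = $24,727.
End of year 1: book value $191,562.
End of year 2: book value $166,835.
End of year 3: book value $142,108.
End of year 4: book value $117,381.
End of year 5: book value $92,654.
End of year 6: book value $67,927.
End of year 7: book value $43,200.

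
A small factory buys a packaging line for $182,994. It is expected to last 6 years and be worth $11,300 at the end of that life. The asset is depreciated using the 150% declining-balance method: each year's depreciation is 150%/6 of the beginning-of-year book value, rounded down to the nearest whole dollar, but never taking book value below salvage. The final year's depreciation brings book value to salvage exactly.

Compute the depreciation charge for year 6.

$32,127

Depreciable base = $182,994 − $11,300 = $171,694.
Year 1: ⌊$182,994 × 150%/6⌋ = $45,748. Book value $137,246.
Year 2: ⌊$137,246 × 150%/6⌋ = $34,311. Book value $102,935.
Year 3: ⌊$102,935 × 150%/6⌋ = $25,733. Book value $77,202.
Year 4: ⌊$77,202 × 150%/6⌋ = $19,300. Book value $57,902.
Year 5: ⌊$57,902 × 150%/6⌋ = $14,475. Book value $43,427.
Year 6 (final): $43,427 − $11,300 = $32,127. Book value $11,300.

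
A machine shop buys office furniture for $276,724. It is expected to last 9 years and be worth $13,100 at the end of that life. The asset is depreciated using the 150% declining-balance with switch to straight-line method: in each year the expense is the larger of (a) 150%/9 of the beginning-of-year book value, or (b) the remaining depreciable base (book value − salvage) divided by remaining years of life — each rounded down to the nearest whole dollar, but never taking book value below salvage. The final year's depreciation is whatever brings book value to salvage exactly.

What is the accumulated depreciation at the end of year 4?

Depreciable base = $276,724 − $13,100 = $263,624.
Year 1: DB = ⌊$276,724 × 150%/9⌋ = $46,120; SL = ⌊$263,624/9⌋ = $29,291 → take DB $46,120. Book value $230,604.
Year 2: DB = ⌊$230,604 × 150%/9⌋ = $38,434; SL = ⌊$217,504/8⌋ = $27,188 → take DB $38,434. Book value $192,170.
Year 3: DB = ⌊$192,170 × 150%/9⌋ = $32,028; SL = ⌊$179,070/7⌋ = $25,581 → take DB $32,028. Book value $160,142.
Year 4: DB = ⌊$160,142 × 150%/9⌋ = $26,690; SL = ⌊$147,042/6⌋ = $24,507 → take DB $26,690. Book value $133,452.
Accumulated through year 4 = $276,724 − $133,452 = $143,272.

$143,272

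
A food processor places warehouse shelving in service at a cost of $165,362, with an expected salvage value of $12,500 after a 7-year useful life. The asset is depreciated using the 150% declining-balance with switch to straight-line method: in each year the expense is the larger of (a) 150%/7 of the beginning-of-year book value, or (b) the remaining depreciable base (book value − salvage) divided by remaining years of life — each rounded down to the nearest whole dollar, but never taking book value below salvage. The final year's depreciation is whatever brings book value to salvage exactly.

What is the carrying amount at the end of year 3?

Depreciable base = $165,362 − $12,500 = $152,862.
Year 1: DB = ⌊$165,362 × 150%/7⌋ = $35,434; SL = ⌊$152,862/7⌋ = $21,837 → take DB $35,434. Book value $129,928.
Year 2: DB = ⌊$129,928 × 150%/7⌋ = $27,841; SL = ⌊$117,428/6⌋ = $19,571 → take DB $27,841. Book value $102,087.
Year 3: DB = ⌊$102,087 × 150%/7⌋ = $21,875; SL = ⌊$89,587/5⌋ = $17,917 → take DB $21,875. Book value $80,212.

$80,212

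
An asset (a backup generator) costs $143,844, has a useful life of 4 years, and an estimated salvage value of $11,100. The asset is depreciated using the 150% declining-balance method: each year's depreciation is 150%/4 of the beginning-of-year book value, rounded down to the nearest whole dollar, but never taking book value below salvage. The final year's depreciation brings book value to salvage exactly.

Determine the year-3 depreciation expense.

$21,071

Depreciable base = $143,844 − $11,100 = $132,744.
Year 1: ⌊$143,844 × 150%/4⌋ = $53,941. Book value $89,903.
Year 2: ⌊$89,903 × 150%/4⌋ = $33,713. Book value $56,190.
Year 3: ⌊$56,190 × 150%/4⌋ = $21,071. Book value $35,119.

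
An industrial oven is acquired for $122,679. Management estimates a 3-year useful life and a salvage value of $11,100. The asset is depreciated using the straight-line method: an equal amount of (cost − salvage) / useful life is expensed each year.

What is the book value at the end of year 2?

$48,293

Depreciable base = $122,679 − $11,100 = $111,579.
Annual expense = $111,579 / 3 = $37,193.
End of year 1: book value $85,486.
End of year 2: book value $48,293.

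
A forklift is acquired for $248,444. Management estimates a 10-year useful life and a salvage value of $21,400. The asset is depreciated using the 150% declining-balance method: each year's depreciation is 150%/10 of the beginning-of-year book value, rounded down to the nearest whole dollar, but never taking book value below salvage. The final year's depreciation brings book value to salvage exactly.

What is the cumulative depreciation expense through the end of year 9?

$190,898

Depreciable base = $248,444 − $21,400 = $227,044.
Year 1: ⌊$248,444 × 150%/10⌋ = $37,266. Book value $211,178.
Year 2: ⌊$211,178 × 150%/10⌋ = $31,676. Book value $179,502.
Year 3: ⌊$179,502 × 150%/10⌋ = $26,925. Book value $152,577.
Year 4: ⌊$152,577 × 150%/10⌋ = $22,886. Book value $129,691.
Year 5: ⌊$129,691 × 150%/10⌋ = $19,453. Book value $110,238.
Year 6: ⌊$110,238 × 150%/10⌋ = $16,535. Book value $93,703.
Year 7: ⌊$93,703 × 150%/10⌋ = $14,055. Book value $79,648.
Year 8: ⌊$79,648 × 150%/10⌋ = $11,947. Book value $67,701.
Year 9: ⌊$67,701 × 150%/10⌋ = $10,155. Book value $57,546.
Accumulated through year 9 = $248,444 − $57,546 = $190,898.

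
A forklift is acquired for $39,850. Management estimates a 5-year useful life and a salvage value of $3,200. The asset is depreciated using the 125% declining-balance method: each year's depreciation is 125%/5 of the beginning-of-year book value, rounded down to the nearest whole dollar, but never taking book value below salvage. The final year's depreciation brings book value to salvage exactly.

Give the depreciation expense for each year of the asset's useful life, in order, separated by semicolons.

$9,962; $7,472; $5,604; $4,203; $9,409

Depreciable base = $39,850 − $3,200 = $36,650.
Year 1: ⌊$39,850 × 125%/5⌋ = $9,962. Book value $29,888.
Year 2: ⌊$29,888 × 125%/5⌋ = $7,472. Book value $22,416.
Year 3: ⌊$22,416 × 125%/5⌋ = $5,604. Book value $16,812.
Year 4: ⌊$16,812 × 125%/5⌋ = $4,203. Book value $12,609.
Year 5 (final): $12,609 − $3,200 = $9,409. Book value $3,200.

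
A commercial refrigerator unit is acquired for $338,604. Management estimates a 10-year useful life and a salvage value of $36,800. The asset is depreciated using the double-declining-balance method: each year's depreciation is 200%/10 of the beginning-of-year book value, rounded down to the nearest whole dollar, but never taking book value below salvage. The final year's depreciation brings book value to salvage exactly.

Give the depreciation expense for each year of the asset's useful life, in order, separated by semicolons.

$67,720; $54,176; $43,341; $34,673; $27,738; $22,191; $17,753; $14,202; $11,362; $8,648

Depreciable base = $338,604 − $36,800 = $301,804.
Year 1: ⌊$338,604 × 200%/10⌋ = $67,720. Book value $270,884.
Year 2: ⌊$270,884 × 200%/10⌋ = $54,176. Book value $216,708.
Year 3: ⌊$216,708 × 200%/10⌋ = $43,341. Book value $173,367.
Year 4: ⌊$173,367 × 200%/10⌋ = $34,673. Book value $138,694.
Year 5: ⌊$138,694 × 200%/10⌋ = $27,738. Book value $110,956.
Year 6: ⌊$110,956 × 200%/10⌋ = $22,191. Book value $88,765.
Year 7: ⌊$88,765 × 200%/10⌋ = $17,753. Book value $71,012.
Year 8: ⌊$71,012 × 200%/10⌋ = $14,202. Book value $56,810.
Year 9: ⌊$56,810 × 200%/10⌋ = $11,362. Book value $45,448.
Year 10 (final): $45,448 − $36,800 = $8,648. Book value $36,800.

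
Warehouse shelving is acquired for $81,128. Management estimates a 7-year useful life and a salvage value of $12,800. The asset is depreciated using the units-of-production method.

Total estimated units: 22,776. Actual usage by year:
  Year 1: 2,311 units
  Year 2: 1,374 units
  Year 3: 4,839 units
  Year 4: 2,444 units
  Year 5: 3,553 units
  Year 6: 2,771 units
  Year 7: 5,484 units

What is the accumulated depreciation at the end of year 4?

Depreciable base = $81,128 − $12,800 = $68,328.
Rate = $68,328 / 22,776 units = $3 per unit.
Year 1: 2,311 × $3 = $6,933. Book value $74,195.
Year 2: 1,374 × $3 = $4,122. Book value $70,073.
Year 3: 4,839 × $3 = $14,517. Book value $55,556.
Year 4: 2,444 × $3 = $7,332. Book value $48,224.
Accumulated through year 4 = $81,128 − $48,224 = $32,904.

$32,904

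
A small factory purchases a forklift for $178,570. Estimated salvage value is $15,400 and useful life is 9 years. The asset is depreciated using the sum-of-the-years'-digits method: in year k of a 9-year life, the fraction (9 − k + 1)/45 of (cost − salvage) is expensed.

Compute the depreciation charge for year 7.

$10,878

Depreciable base = $178,570 − $15,400 = $163,170.
Sum of the years' digits = 9+8+7+6+5+4+3+2+1 = 45.
Year 1: $163,170 × 9/45 = $32,634. Book value $145,936.
Year 2: $163,170 × 8/45 = $29,008. Book value $116,928.
Year 3: $163,170 × 7/45 = $25,382. Book value $91,546.
Year 4: $163,170 × 6/45 = $21,756. Book value $69,790.
Year 5: $163,170 × 5/45 = $18,130. Book value $51,660.
Year 6: $163,170 × 4/45 = $14,504. Book value $37,156.
Year 7: $163,170 × 3/45 = $10,878. Book value $26,278.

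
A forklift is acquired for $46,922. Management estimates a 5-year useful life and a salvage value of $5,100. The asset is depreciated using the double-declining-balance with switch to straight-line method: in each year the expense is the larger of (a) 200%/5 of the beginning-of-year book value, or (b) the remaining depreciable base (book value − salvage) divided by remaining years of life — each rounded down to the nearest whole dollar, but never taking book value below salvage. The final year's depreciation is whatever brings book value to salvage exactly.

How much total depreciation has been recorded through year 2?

Depreciable base = $46,922 − $5,100 = $41,822.
Year 1: DB = ⌊$46,922 × 200%/5⌋ = $18,768; SL = ⌊$41,822/5⌋ = $8,364 → take DB $18,768. Book value $28,154.
Year 2: DB = ⌊$28,154 × 200%/5⌋ = $11,261; SL = ⌊$23,054/4⌋ = $5,763 → take DB $11,261. Book value $16,893.
Accumulated through year 2 = $46,922 − $16,893 = $30,029.

$30,029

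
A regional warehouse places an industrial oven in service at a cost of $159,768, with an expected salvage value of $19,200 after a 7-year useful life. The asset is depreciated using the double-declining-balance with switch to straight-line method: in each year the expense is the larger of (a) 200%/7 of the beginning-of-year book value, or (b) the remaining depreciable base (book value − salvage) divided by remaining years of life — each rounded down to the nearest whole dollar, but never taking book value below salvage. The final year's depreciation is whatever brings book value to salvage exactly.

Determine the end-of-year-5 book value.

$29,708

Depreciable base = $159,768 − $19,200 = $140,568.
Year 1: DB = ⌊$159,768 × 200%/7⌋ = $45,648; SL = ⌊$140,568/7⌋ = $20,081 → take DB $45,648. Book value $114,120.
Year 2: DB = ⌊$114,120 × 200%/7⌋ = $32,605; SL = ⌊$94,920/6⌋ = $15,820 → take DB $32,605. Book value $81,515.
Year 3: DB = ⌊$81,515 × 200%/7⌋ = $23,290; SL = ⌊$62,315/5⌋ = $12,463 → take DB $23,290. Book value $58,225.
Year 4: DB = ⌊$58,225 × 200%/7⌋ = $16,635; SL = ⌊$39,025/4⌋ = $9,756 → take DB $16,635. Book value $41,590.
Year 5: DB = ⌊$41,590 × 200%/7⌋ = $11,882; SL = ⌊$22,390/3⌋ = $7,463 → take DB $11,882. Book value $29,708.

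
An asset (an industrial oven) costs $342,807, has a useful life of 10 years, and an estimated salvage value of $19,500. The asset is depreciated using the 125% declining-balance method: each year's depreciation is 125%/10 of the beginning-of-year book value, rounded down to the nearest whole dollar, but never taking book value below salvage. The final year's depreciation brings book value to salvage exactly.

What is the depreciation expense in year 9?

Depreciable base = $342,807 − $19,500 = $323,307.
Year 1: ⌊$342,807 × 125%/10⌋ = $42,850. Book value $299,957.
Year 2: ⌊$299,957 × 125%/10⌋ = $37,494. Book value $262,463.
Year 3: ⌊$262,463 × 125%/10⌋ = $32,807. Book value $229,656.
Year 4: ⌊$229,656 × 125%/10⌋ = $28,707. Book value $200,949.
Year 5: ⌊$200,949 × 125%/10⌋ = $25,118. Book value $175,831.
Year 6: ⌊$175,831 × 125%/10⌋ = $21,978. Book value $153,853.
Year 7: ⌊$153,853 × 125%/10⌋ = $19,231. Book value $134,622.
Year 8: ⌊$134,622 × 125%/10⌋ = $16,827. Book value $117,795.
Year 9: ⌊$117,795 × 125%/10⌋ = $14,724. Book value $103,071.

$14,724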